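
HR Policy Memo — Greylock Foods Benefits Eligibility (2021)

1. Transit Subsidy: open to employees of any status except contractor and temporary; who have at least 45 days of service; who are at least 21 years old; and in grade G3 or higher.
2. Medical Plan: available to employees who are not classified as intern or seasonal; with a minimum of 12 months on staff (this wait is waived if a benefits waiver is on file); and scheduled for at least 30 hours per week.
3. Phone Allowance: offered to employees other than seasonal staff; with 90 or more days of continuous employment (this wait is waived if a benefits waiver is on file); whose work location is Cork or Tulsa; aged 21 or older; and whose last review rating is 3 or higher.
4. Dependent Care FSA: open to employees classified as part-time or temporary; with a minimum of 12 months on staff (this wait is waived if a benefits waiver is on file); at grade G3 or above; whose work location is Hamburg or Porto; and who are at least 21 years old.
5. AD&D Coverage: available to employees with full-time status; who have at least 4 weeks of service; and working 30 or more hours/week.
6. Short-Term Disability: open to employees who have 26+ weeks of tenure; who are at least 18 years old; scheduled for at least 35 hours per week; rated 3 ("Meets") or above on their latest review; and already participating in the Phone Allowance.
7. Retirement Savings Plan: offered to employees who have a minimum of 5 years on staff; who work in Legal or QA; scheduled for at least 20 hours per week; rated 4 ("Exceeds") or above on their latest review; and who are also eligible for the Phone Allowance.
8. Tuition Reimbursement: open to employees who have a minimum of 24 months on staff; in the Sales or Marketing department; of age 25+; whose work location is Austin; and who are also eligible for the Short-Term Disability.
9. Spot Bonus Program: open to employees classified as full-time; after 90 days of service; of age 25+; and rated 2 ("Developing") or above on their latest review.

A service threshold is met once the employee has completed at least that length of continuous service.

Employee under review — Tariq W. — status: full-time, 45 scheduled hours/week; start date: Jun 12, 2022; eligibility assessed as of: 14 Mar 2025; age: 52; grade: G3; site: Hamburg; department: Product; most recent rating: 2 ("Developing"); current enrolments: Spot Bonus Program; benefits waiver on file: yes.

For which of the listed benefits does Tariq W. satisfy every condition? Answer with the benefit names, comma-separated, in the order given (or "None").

Transit Subsidy, Medical Plan, AD&D Coverage, Spot Bonus Program

Service from Jun 12, 2022 to 14 Mar 2025: 1006 days.
Transit Subsidy — status full-time ✓ (not excluded); service 1006 days ≥ 45 days ✓; age 52 ≥ 21 ✓; grade G3 ≥ G3 ✓ → eligible.
Medical Plan — status full-time ✓ (not excluded); benefits waiver on file ✓; 45 hrs/wk ≥ 30 ✓ → eligible.
Phone Allowance — status full-time ✓ (not excluded); benefits waiver on file ✓; site Hamburg ✗ (not Cork or Tulsa) → not eligible.
Dependent Care FSA — status full-time ✗ (requires part-time or temporary) → not eligible.
AD&D Coverage — status full-time ✓; service 1006 days ≥ 4 weeks (≈28 days) ✓; 45 hrs/wk ≥ 30 ✓ → eligible.
Short-Term Disability — service 1006 days ≥ 26 weeks (≈182 days) ✓; age 52 ≥ 18 ✓; 45 hrs/wk ≥ 35 ✓; rating 2 < 3 ✗ → not eligible.
Retirement Savings Plan — service 1006 days < 5 years (≈1825 days) ✗ → not eligible.
Tuition Reimbursement — service 1006 days ≥ 24 months (≈720 days) ✓; dept Product ✗ → not eligible.
Spot Bonus Program — status full-time ✓; service 1006 days ≥ 90 days ✓; age 52 ≥ 25 ✓; rating 2 ≥ 2 ✓ → eligible.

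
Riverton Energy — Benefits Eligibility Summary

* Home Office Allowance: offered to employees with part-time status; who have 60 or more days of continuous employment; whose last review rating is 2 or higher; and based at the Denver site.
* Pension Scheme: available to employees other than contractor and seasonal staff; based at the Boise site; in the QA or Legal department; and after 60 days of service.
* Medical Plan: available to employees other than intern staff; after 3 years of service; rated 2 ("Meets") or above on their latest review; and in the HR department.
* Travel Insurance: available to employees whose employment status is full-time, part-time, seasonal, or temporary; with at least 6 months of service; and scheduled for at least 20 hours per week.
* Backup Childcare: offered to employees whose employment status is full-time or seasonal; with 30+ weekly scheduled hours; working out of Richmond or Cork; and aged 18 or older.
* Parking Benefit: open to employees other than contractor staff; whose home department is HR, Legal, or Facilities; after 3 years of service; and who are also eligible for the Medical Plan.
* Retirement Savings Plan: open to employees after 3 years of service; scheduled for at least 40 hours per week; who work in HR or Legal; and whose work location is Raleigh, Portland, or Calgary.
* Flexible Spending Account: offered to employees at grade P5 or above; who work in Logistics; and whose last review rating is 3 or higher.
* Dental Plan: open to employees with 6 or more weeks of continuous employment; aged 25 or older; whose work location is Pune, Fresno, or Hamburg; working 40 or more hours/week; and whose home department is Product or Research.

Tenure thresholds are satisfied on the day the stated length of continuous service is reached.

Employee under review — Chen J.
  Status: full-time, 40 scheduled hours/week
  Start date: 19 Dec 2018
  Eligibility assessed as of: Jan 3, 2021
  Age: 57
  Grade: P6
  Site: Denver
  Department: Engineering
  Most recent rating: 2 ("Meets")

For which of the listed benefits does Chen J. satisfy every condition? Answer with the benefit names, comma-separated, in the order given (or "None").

Travel Insurance

Service from 19 Dec 2018 to Jan 3, 2021: 746 days.
Home Office Allowance — status full-time ✗ (requires part-time) → not eligible.
Pension Scheme — status full-time ✓ (not excluded); site Denver ✗ (not Boise) → not eligible.
Medical Plan — status full-time ✓ (not excluded); service 746 days < 3 years (≈1095 days) ✗ → not eligible.
Travel Insurance — status full-time ✓; service 746 days ≥ 6 months (≈180 days) ✓; 40 hrs/wk ≥ 20 ✓ → eligible.
Backup Childcare — status full-time ✓; 40 hrs/wk ≥ 30 ✓; site Denver ✗ (not Richmond or Cork) → not eligible.
Parking Benefit — status full-time ✓ (not excluded); dept Engineering ✗ → not eligible.
Retirement Savings Plan — service 746 days < 3 years (≈1095 days) ✗ → not eligible.
Flexible Spending Account — grade P6 ≥ P5 ✓; dept Engineering ✗ → not eligible.
Dental Plan — service 746 days ≥ 6 weeks (≈42 days) ✓; age 57 ≥ 25 ✓; site Denver ✗ (not Pune, Fresno, or Hamburg) → not eligible.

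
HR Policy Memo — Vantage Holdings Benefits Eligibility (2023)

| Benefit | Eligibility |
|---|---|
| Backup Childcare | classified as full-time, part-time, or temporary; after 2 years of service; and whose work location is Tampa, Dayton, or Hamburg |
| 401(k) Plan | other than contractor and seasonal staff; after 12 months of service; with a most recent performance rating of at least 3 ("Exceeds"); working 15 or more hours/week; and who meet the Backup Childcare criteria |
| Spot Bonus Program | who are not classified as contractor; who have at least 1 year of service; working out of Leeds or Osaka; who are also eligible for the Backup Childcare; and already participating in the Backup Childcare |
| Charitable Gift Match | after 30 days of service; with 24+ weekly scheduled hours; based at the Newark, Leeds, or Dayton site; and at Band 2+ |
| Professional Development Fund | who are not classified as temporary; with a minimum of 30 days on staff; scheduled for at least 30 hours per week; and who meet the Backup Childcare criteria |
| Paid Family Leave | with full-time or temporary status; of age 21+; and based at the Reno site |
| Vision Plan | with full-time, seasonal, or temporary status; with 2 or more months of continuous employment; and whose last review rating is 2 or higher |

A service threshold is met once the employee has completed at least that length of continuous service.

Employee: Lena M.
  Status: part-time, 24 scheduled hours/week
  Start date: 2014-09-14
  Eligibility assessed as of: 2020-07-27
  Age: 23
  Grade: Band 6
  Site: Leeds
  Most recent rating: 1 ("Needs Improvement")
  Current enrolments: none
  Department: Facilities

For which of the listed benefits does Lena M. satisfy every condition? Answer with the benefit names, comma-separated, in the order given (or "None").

Service from 2014-09-14 to 2020-07-27: 2143 days.
Backup Childcare — status part-time ✓; service 2143 days ≥ 2 years (≈730 days) ✓; site Leeds ✗ (not Tampa, Dayton, or Hamburg) → not eligible.
401(k) Plan — status part-time ✓ (not excluded); service 2143 days ≥ 12 months (≈360 days) ✓; rating 1 < 3 ✗ → not eligible.
Spot Bonus Program — status part-time ✓ (not excluded); service 2143 days ≥ 1 year (≈365 days) ✓; site Leeds ✓; not eligible for Backup Childcare ✗ → not eligible.
Charitable Gift Match — service 2143 days ≥ 30 days ✓; 24 hrs/wk ≥ 24 ✓; site Leeds ✓; grade Band 6 ≥ Band 2 ✓ → eligible.
Professional Development Fund — status part-time ✓ (not excluded); service 2143 days ≥ 30 days ✓; 24 hrs/wk < 30 ✗ → not eligible.
Paid Family Leave — status part-time ✗ (requires full-time or temporary) → not eligible.
Vision Plan — status part-time ✗ (requires full-time, seasonal, or temporary) → not eligible.

Charitable Gift Match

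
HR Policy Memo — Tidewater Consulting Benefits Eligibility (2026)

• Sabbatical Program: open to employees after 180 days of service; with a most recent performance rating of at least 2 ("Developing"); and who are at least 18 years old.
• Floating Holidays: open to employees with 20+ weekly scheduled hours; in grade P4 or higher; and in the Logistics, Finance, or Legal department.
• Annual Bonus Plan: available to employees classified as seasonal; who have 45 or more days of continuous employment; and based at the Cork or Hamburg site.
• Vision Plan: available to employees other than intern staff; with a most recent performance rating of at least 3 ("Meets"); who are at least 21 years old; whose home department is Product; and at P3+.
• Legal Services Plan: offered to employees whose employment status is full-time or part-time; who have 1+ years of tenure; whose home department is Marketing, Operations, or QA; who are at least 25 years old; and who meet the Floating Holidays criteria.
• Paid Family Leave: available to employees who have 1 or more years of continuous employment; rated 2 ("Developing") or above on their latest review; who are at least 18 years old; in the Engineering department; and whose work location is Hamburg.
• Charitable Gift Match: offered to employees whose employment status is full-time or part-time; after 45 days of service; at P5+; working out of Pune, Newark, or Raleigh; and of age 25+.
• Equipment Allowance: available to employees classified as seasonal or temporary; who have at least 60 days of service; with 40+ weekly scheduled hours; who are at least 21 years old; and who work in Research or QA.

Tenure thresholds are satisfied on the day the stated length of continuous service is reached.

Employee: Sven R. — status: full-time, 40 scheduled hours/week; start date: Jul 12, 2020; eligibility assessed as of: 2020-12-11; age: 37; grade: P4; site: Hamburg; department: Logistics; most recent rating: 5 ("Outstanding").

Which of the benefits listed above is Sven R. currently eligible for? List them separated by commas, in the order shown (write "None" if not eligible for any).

Service from Jul 12, 2020 to 2020-12-11: 152 days.
Sabbatical Program — service 152 days < 180 days ✗ → not eligible.
Floating Holidays — 40 hrs/wk ≥ 20 ✓; grade P4 ≥ P4 ✓; dept Logistics ✓ → eligible.
Annual Bonus Plan — status full-time ✗ (requires seasonal) → not eligible.
Vision Plan — status full-time ✓ (not excluded); rating 5 ≥ 3 ✓; age 37 ≥ 21 ✓; dept Logistics ✗ → not eligible.
Legal Services Plan — status full-time ✓; service 152 days < 1 year (≈365 days) ✗ → not eligible.
Paid Family Leave — service 152 days < 1 year (≈365 days) ✗ → not eligible.
Charitable Gift Match — status full-time ✓; service 152 days ≥ 45 days ✓; grade P4 < P5 ✗ → not eligible.
Equipment Allowance — status full-time ✗ (requires seasonal or temporary) → not eligible.

Floating Holidays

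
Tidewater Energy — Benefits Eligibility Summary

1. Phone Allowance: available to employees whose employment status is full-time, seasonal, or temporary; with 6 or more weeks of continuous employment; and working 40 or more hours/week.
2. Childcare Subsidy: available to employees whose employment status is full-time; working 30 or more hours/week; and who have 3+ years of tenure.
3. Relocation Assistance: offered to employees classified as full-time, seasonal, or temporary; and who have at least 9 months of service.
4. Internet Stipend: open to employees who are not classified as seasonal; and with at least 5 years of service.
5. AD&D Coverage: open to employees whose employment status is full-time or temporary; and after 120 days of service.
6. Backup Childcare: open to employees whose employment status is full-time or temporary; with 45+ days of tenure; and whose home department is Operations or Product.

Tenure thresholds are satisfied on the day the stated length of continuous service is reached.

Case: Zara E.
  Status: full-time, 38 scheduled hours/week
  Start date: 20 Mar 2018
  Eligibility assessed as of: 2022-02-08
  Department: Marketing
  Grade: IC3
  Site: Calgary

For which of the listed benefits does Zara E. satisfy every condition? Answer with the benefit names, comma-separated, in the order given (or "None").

Childcare Subsidy, Relocation Assistance, AD&D Coverage

Service from 20 Mar 2018 to 2022-02-08: 1421 days.
Phone Allowance — status full-time ✓; service 1421 days ≥ 6 weeks (≈42 days) ✓; 38 hrs/wk < 40 ✗ → not eligible.
Childcare Subsidy — status full-time ✓; 38 hrs/wk ≥ 30 ✓; service 1421 days ≥ 3 years (≈1095 days) ✓ → eligible.
Relocation Assistance — status full-time ✓; service 1421 days ≥ 9 months (≈270 days) ✓ → eligible.
Internet Stipend — status full-time ✓ (not excluded); service 1421 days < 5 years (≈1825 days) ✗ → not eligible.
AD&D Coverage — status full-time ✓; service 1421 days ≥ 120 days ✓ → eligible.
Backup Childcare — status full-time ✓; service 1421 days ≥ 45 days ✓; dept Marketing ✗ → not eligible.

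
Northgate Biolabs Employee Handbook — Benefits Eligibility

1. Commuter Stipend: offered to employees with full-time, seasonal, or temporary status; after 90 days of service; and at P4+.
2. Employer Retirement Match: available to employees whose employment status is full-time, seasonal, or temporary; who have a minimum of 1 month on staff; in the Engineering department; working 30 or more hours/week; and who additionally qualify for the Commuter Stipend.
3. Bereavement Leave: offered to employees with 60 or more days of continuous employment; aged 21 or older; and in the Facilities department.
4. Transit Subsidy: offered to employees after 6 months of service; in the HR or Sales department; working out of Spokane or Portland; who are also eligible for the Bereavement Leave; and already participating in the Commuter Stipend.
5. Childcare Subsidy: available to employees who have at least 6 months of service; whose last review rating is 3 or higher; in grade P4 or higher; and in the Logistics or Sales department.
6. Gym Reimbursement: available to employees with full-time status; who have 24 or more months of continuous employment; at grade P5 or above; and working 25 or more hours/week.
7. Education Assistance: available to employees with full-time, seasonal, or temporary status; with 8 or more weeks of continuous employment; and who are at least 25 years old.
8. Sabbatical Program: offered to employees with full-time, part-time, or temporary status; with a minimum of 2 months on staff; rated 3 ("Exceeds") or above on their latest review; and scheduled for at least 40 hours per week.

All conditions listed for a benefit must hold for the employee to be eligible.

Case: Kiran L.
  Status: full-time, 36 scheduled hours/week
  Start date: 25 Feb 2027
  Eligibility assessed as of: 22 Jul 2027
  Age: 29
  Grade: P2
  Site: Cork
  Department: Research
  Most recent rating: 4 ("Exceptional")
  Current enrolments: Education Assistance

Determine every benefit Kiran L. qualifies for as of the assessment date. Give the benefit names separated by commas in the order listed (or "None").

Education Assistance

Service from 25 Feb 2027 to 22 Jul 2027: 147 days.
Commuter Stipend — status full-time ✓; service 147 days ≥ 90 days ✓; grade P2 < P4 ✗ → not eligible.
Employer Retirement Match — status full-time ✓; service 147 days ≥ 1 month (≈30 days) ✓; dept Research ✗ → not eligible.
Bereavement Leave — service 147 days ≥ 60 days ✓; age 29 ≥ 21 ✓; dept Research ✗ → not eligible.
Transit Subsidy — service 147 days < 6 months (≈180 days) ✗ → not eligible.
Childcare Subsidy — service 147 days < 6 months (≈180 days) ✗ → not eligible.
Gym Reimbursement — status full-time ✓; service 147 days < 24 months (≈720 days) ✗ → not eligible.
Education Assistance — status full-time ✓; service 147 days ≥ 8 weeks (≈56 days) ✓; age 29 ≥ 25 ✓ → eligible.
Sabbatical Program — status full-time ✓; service 147 days ≥ 2 months (≈60 days) ✓; rating 4 ≥ 3 ✓; 36 hrs/wk < 40 ✗ → not eligible.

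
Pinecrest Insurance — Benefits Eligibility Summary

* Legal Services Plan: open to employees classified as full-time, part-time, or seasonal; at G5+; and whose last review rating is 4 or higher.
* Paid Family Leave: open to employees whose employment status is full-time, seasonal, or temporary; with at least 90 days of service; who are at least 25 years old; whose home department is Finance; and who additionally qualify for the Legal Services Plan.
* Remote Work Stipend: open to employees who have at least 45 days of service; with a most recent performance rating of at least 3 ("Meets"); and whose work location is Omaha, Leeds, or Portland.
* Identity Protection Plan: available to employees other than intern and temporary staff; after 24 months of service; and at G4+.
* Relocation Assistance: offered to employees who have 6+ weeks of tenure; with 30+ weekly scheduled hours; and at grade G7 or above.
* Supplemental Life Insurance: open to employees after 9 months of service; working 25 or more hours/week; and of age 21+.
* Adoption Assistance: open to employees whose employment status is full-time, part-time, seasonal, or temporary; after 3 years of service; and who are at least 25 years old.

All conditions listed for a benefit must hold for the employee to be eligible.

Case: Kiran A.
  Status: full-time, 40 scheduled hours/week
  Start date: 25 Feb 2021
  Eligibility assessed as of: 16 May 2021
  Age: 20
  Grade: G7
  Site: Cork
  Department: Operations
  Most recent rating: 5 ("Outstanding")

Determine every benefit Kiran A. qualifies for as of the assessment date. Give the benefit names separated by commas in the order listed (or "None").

Legal Services Plan, Relocation Assistance

Service from 25 Feb 2021 to 16 May 2021: 80 days.
Legal Services Plan — status full-time ✓; grade G7 ≥ G5 ✓; rating 5 ≥ 4 ✓ → eligible.
Paid Family Leave — status full-time ✓; service 80 days < 90 days ✗ → not eligible.
Remote Work Stipend — service 80 days ≥ 45 days ✓; rating 5 ≥ 3 ✓; site Cork ✗ (not Omaha, Leeds, or Portland) → not eligible.
Identity Protection Plan — status full-time ✓ (not excluded); service 80 days < 24 months (≈720 days) ✗ → not eligible.
Relocation Assistance — service 80 days ≥ 6 weeks (≈42 days) ✓; 40 hrs/wk ≥ 30 ✓; grade G7 ≥ G7 ✓ → eligible.
Supplemental Life Insurance — service 80 days < 9 months (≈270 days) ✗ → not eligible.
Adoption Assistance — status full-time ✓; service 80 days < 3 years (≈1095 days) ✗ → not eligible.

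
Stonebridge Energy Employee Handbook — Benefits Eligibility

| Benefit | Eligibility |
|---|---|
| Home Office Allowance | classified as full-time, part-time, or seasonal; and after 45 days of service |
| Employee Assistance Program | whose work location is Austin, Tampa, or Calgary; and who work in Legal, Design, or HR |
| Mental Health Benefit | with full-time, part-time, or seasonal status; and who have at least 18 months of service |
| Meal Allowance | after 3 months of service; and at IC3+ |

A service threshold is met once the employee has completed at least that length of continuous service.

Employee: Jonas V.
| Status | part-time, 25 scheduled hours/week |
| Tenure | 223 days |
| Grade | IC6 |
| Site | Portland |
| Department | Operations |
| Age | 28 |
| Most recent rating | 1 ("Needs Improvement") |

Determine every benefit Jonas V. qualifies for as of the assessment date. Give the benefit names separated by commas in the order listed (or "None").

Home Office Allowance, Meal Allowance

Home Office Allowance — status part-time ✓; service 223 days ≥ 45 days ✓ → eligible.
Employee Assistance Program — site Portland ✗ (not Austin, Tampa, or Calgary) → not eligible.
Mental Health Benefit — status part-time ✓; service 223 days < 18 months (≈540 days) ✗ → not eligible.
Meal Allowance — service 223 days ≥ 3 months (≈90 days) ✓; grade IC6 ≥ IC3 ✓ → eligible.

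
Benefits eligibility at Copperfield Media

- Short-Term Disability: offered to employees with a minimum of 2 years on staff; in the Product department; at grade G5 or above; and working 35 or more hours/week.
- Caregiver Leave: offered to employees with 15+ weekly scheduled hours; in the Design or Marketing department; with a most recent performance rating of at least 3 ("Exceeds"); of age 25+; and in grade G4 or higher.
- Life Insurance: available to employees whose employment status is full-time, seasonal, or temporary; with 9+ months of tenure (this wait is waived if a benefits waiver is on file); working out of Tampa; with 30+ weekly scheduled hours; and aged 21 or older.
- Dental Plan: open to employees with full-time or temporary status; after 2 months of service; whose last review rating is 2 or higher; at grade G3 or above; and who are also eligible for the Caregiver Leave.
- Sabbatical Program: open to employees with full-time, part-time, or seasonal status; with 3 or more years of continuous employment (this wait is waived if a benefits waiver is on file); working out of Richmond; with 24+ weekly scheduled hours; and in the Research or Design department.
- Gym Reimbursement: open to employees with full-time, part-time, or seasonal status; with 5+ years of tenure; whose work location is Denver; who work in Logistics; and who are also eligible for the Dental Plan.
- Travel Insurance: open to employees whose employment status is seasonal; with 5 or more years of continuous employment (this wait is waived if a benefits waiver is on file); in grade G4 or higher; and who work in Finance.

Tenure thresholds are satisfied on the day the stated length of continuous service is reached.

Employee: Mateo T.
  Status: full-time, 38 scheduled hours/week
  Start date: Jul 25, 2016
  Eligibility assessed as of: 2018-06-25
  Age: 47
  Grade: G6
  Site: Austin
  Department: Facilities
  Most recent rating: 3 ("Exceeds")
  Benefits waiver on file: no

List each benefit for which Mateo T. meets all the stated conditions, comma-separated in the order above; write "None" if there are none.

None

Service from Jul 25, 2016 to 2018-06-25: 700 days.
Short-Term Disability — service 700 days < 2 years (≈730 days) ✗ → not eligible.
Caregiver Leave — 38 hrs/wk ≥ 15 ✓; dept Facilities ✗ → not eligible.
Life Insurance — status full-time ✓; no waiver, service 700 days ≥ 9 months (≈270 days) ✓; site Austin ✗ (not Tampa) → not eligible.
Dental Plan — status full-time ✓; service 700 days ≥ 2 months (≈60 days) ✓; rating 3 ≥ 2 ✓; grade G6 ≥ G3 ✓; not eligible for Caregiver Leave ✗ → not eligible.
Sabbatical Program — status full-time ✓; no waiver, service 700 days < 3 years (≈1095 days) ✗ → not eligible.
Gym Reimbursement — status full-time ✓; service 700 days < 5 years (≈1825 days) ✗ → not eligible.
Travel Insurance — status full-time ✗ (requires seasonal) → not eligible.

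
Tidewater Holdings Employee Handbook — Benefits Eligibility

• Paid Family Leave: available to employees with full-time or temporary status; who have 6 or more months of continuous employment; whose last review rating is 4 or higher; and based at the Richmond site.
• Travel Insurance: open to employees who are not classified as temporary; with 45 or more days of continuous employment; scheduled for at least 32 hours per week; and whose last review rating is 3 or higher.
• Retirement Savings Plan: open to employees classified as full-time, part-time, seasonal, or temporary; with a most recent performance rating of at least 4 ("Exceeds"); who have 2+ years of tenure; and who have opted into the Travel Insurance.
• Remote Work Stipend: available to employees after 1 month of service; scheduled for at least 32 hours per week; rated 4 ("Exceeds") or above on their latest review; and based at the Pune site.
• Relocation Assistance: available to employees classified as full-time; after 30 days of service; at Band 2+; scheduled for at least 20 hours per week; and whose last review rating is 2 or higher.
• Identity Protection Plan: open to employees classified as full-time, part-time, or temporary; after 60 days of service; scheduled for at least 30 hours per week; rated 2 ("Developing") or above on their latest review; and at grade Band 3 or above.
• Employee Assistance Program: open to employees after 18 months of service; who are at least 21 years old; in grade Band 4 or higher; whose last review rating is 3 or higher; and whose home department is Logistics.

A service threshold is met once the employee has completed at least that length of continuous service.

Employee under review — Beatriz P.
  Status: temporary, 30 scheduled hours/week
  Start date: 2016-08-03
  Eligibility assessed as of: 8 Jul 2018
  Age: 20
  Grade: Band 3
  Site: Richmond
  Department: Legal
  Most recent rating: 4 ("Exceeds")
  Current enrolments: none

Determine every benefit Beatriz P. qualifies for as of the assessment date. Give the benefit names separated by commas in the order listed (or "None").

Service from 2016-08-03 to 8 Jul 2018: 704 days.
Paid Family Leave — status temporary ✓; service 704 days ≥ 6 months (≈180 days) ✓; rating 4 ≥ 4 ✓; site Richmond ✓ → eligible.
Travel Insurance — status temporary ✗ (excluded) → not eligible.
Retirement Savings Plan — status temporary ✓; rating 4 ≥ 4 ✓; service 704 days < 2 years (≈730 days) ✗ → not eligible.
Remote Work Stipend — service 704 days ≥ 1 month (≈30 days) ✓; 30 hrs/wk < 32 ✗ → not eligible.
Relocation Assistance — status temporary ✗ (requires full-time) → not eligible.
Identity Protection Plan — status temporary ✓; service 704 days ≥ 60 days ✓; 30 hrs/wk ≥ 30 ✓; rating 4 ≥ 2 ✓; grade Band 3 ≥ Band 3 ✓ → eligible.
Employee Assistance Program — service 704 days ≥ 18 months (≈540 days) ✓; age 20 < 21 ✗ → not eligible.

Paid Family Leave, Identity Protection Plan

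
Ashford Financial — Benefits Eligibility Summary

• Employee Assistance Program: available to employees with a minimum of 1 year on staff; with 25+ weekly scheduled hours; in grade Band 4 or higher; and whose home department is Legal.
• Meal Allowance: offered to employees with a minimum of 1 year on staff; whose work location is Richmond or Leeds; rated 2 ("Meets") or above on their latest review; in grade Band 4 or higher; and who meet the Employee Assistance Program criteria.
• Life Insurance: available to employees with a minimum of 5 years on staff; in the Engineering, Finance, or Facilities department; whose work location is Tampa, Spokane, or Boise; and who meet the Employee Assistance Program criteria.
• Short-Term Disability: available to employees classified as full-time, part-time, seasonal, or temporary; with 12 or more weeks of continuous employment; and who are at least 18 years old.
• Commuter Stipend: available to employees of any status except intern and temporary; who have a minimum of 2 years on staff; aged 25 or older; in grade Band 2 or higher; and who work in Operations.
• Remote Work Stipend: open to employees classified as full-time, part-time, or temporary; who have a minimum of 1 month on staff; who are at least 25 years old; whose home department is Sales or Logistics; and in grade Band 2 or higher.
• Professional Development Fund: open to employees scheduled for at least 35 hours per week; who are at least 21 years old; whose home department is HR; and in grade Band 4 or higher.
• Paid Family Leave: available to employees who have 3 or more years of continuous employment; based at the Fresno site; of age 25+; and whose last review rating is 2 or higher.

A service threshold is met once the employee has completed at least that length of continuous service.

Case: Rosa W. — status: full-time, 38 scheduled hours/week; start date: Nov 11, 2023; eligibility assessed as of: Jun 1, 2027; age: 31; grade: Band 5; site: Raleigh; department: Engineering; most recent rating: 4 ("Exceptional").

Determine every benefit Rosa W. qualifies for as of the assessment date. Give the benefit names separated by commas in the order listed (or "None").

Service from Nov 11, 2023 to Jun 1, 2027: 1298 days.
Employee Assistance Program — service 1298 days ≥ 1 year (≈365 days) ✓; 38 hrs/wk ≥ 25 ✓; grade Band 5 ≥ Band 4 ✓; dept Engineering ✗ → not eligible.
Meal Allowance — service 1298 days ≥ 1 year (≈365 days) ✓; site Raleigh ✗ (not Richmond or Leeds) → not eligible.
Life Insurance — service 1298 days < 5 years (≈1825 days) ✗ → not eligible.
Short-Term Disability — status full-time ✓; service 1298 days ≥ 12 weeks (≈84 days) ✓; age 31 ≥ 18 ✓ → eligible.
Commuter Stipend — status full-time ✓ (not excluded); service 1298 days ≥ 2 years (≈730 days) ✓; age 31 ≥ 25 ✓; grade Band 5 ≥ Band 2 ✓; dept Engineering ✗ → not eligible.
Remote Work Stipend — status full-time ✓; service 1298 days ≥ 1 month (≈30 days) ✓; age 31 ≥ 25 ✓; dept Engineering ✗ → not eligible.
Professional Development Fund — 38 hrs/wk ≥ 35 ✓; age 31 ≥ 21 ✓; dept Engineering ✗ → not eligible.
Paid Family Leave — service 1298 days ≥ 3 years (≈1095 days) ✓; site Raleigh ✗ (not Fresno) → not eligible.

Short-Term Disability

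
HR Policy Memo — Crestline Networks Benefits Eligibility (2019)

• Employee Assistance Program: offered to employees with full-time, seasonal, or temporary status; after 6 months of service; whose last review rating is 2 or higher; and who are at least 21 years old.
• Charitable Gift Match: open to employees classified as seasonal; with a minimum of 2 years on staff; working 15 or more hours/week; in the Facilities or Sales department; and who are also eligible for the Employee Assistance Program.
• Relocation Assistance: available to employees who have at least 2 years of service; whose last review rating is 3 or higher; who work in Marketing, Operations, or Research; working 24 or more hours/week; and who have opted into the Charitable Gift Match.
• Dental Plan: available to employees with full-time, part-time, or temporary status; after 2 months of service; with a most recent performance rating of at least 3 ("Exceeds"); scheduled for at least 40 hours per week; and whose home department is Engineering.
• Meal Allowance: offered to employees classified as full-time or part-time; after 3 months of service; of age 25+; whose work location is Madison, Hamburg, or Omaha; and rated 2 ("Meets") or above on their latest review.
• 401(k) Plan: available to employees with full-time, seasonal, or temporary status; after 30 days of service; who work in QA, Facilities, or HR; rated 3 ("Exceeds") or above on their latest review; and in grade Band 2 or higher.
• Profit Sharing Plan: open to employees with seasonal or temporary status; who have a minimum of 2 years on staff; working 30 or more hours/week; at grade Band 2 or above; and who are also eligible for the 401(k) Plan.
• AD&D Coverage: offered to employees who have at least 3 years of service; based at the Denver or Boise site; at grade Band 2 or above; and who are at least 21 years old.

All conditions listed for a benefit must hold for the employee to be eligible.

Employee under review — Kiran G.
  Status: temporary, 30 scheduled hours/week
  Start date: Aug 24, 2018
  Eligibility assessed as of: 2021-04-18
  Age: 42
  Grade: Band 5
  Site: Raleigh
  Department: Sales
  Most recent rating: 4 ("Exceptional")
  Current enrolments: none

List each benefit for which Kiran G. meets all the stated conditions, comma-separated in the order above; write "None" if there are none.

Service from Aug 24, 2018 to 2021-04-18: 968 days.
Employee Assistance Program — status temporary ✓; service 968 days ≥ 6 months (≈180 days) ✓; rating 4 ≥ 2 ✓; age 42 ≥ 21 ✓ → eligible.
Charitable Gift Match — status temporary ✗ (requires seasonal) → not eligible.
Relocation Assistance — service 968 days ≥ 2 years (≈730 days) ✓; rating 4 ≥ 3 ✓; dept Sales ✗ → not eligible.
Dental Plan — status temporary ✓; service 968 days ≥ 2 months (≈60 days) ✓; rating 4 ≥ 3 ✓; 30 hrs/wk < 40 ✗ → not eligible.
Meal Allowance — status temporary ✗ (requires full-time or part-time) → not eligible.
401(k) Plan — status temporary ✓; service 968 days ≥ 30 days ✓; dept Sales ✗ → not eligible.
Profit Sharing Plan — status temporary ✓; service 968 days ≥ 2 years (≈730 days) ✓; 30 hrs/wk ≥ 30 ✓; grade Band 5 ≥ Band 2 ✓; not eligible for 401(k) Plan ✗ → not eligible.
AD&D Coverage — service 968 days < 3 years (≈1095 days) ✗ → not eligible.

Employee Assistance Program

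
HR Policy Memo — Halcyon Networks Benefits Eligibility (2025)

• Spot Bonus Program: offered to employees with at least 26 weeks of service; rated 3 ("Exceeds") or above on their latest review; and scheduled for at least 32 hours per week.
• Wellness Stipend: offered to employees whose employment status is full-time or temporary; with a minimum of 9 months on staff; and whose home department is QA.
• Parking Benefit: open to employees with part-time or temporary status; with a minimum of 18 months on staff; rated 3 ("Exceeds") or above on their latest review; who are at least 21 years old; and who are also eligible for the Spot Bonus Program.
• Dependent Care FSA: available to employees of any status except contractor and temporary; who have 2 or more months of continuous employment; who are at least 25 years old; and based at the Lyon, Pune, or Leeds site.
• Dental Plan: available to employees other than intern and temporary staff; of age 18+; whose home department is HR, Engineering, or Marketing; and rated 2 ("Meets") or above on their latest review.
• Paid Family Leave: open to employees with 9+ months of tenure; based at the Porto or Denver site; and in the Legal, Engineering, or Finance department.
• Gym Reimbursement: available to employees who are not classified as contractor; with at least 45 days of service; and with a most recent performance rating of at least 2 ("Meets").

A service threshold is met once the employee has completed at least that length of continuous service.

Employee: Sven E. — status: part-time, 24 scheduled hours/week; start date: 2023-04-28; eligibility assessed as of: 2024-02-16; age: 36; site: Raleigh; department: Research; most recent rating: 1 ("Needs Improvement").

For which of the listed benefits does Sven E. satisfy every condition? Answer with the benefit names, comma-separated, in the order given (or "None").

None

Service from 2023-04-28 to 2024-02-16: 294 days.
Spot Bonus Program — service 294 days ≥ 26 weeks (≈182 days) ✓; rating 1 < 3 ✗ → not eligible.
Wellness Stipend — status part-time ✗ (requires full-time or temporary) → not eligible.
Parking Benefit — status part-time ✓; service 294 days < 18 months (≈540 days) ✗ → not eligible.
Dependent Care FSA — status part-time ✓ (not excluded); service 294 days ≥ 2 months (≈60 days) ✓; age 36 ≥ 25 ✓; site Raleigh ✗ (not Lyon, Pune, or Leeds) → not eligible.
Dental Plan — status part-time ✓ (not excluded); age 36 ≥ 18 ✓; dept Research ✗ → not eligible.
Paid Family Leave — service 294 days ≥ 9 months (≈270 days) ✓; site Raleigh ✗ (not Porto or Denver) → not eligible.
Gym Reimbursement — status part-time ✓ (not excluded); service 294 days ≥ 45 days ✓; rating 1 < 2 ✗ → not eligible.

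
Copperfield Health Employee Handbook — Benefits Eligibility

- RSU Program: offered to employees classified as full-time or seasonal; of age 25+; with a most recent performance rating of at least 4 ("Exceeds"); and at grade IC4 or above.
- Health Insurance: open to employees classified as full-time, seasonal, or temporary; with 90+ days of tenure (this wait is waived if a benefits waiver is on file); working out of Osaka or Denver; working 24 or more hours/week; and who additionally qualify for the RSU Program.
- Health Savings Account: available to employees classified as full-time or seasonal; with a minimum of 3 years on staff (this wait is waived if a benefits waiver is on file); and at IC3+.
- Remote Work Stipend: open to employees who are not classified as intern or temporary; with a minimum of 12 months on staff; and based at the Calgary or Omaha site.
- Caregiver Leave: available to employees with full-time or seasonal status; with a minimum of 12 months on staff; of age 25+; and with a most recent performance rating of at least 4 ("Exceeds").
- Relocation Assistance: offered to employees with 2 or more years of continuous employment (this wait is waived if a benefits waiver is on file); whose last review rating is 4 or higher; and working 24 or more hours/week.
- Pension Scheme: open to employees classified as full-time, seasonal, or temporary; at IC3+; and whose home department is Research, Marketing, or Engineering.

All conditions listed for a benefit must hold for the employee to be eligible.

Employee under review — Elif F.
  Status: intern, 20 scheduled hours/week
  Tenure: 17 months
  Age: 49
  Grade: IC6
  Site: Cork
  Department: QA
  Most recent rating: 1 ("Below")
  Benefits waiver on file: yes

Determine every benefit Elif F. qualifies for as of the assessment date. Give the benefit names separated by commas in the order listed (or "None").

None

RSU Program — status intern ✗ (requires full-time or seasonal) → not eligible.
Health Insurance — status intern ✗ (requires full-time, seasonal, or temporary) → not eligible.
Health Savings Account — status intern ✗ (requires full-time or seasonal) → not eligible.
Remote Work Stipend — status intern ✗ (excluded) → not eligible.
Caregiver Leave — status intern ✗ (requires full-time or seasonal) → not eligible.
Relocation Assistance — benefits waiver on file ✓; rating 1 < 4 ✗ → not eligible.
Pension Scheme — status intern ✗ (requires full-time, seasonal, or temporary) → not eligible.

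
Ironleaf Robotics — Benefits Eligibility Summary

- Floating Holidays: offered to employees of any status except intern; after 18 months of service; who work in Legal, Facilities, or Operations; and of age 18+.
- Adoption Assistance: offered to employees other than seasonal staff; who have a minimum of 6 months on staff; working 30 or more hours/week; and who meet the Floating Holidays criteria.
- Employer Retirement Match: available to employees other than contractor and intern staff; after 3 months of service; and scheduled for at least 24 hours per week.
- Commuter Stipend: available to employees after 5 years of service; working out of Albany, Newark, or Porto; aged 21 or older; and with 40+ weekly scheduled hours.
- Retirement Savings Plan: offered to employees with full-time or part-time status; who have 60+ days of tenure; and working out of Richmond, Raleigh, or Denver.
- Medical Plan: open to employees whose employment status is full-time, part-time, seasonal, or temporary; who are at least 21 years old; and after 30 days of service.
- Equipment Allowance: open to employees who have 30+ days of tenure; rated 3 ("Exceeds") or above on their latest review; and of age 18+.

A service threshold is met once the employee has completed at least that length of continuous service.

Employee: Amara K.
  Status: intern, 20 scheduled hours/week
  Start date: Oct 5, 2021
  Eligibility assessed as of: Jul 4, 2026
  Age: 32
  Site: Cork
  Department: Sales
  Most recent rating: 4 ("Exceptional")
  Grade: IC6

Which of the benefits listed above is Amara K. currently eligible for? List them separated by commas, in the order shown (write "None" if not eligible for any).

Service from Oct 5, 2021 to Jul 4, 2026: 1733 days.
Floating Holidays — status intern ✗ (excluded) → not eligible.
Adoption Assistance — status intern ✓ (not excluded); service 1733 days ≥ 6 months (≈180 days) ✓; 20 hrs/wk < 30 ✗ → not eligible.
Employer Retirement Match — status intern ✗ (excluded) → not eligible.
Commuter Stipend — service 1733 days < 5 years (≈1825 days) ✗ → not eligible.
Retirement Savings Plan — status intern ✗ (requires full-time or part-time) → not eligible.
Medical Plan — status intern ✗ (requires full-time, part-time, seasonal, or temporary) → not eligible.
Equipment Allowance — service 1733 days ≥ 30 days ✓; rating 4 ≥ 3 ✓; age 32 ≥ 18 ✓ → eligible.

Equipment Allowance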